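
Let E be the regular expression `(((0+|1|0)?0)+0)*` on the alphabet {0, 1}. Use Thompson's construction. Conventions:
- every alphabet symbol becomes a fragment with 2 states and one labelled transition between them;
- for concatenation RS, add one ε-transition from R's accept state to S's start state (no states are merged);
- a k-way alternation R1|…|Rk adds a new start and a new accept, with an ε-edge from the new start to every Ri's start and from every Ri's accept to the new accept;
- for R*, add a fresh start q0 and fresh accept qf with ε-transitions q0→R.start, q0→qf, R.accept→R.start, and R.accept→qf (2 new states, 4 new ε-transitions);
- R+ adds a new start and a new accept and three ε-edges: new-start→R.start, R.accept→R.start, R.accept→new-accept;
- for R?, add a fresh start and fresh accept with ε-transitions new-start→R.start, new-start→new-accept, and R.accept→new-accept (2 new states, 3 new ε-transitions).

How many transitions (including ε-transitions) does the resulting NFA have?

26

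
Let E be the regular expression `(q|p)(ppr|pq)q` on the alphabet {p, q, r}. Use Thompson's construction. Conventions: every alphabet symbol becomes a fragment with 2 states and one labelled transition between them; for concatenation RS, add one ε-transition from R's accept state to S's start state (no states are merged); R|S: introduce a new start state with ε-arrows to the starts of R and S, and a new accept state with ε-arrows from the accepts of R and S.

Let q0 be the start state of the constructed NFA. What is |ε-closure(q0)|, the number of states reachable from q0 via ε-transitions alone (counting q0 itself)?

Let C(F) = |ε-closure(F.start)| within fragment F, and note whether F accepts ε. Symbol fragments have C = 1 and do not accept ε. Then:
  q|p : new start ε-reaches every alternative's start; none of them accept ε, so the new accept is not reached: |ε-closure| = 1 + 1 + 1 = 3
  ppr : same as the first factor's closure: |ε-closure| = 1
  pq : same as the first factor's closure: |ε-closure| = 1
  ppr|pq : new start ε-reaches every alternative's start; none of them accept ε, so the new accept is not reached: |ε-closure| = 1 + 1 + 1 = 3
  (q|p)(ppr|pq)q : |ε-closure| equals the left operand's closure size = 3 (its accept is not ε-reachable, so the closure stops there)

3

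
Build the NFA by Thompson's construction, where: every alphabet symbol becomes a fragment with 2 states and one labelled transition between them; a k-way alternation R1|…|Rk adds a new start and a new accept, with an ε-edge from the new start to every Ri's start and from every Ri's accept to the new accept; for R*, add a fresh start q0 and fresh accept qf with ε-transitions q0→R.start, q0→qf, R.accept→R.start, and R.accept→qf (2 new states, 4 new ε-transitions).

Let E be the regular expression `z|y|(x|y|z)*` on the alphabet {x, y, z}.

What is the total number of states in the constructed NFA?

Per subexpression:
Each of the 5 symbol leaves contributes a 2-state fragment.
  x|y|z — 8 states
  (x|y|z)* — 10 states
  z|y|(x|y|z)* — 16 states

16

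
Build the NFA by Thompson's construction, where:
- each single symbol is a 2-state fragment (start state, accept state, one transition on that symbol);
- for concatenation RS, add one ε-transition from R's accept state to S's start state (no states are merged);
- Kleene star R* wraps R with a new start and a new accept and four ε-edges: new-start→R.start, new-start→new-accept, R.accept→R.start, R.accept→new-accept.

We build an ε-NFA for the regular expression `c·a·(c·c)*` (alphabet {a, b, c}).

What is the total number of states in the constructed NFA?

10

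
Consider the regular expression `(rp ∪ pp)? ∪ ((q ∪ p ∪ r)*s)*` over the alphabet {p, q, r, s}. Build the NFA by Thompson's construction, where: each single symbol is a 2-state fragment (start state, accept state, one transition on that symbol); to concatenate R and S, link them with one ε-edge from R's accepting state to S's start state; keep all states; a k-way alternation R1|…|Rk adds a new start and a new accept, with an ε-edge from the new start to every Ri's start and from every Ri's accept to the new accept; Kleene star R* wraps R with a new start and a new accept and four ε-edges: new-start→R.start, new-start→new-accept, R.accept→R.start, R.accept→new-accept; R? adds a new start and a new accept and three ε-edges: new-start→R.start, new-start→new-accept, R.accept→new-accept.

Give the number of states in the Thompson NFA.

28

By structural recursion:
Each of the 8 symbol leaves contributes a 2-state fragment.
  rp = 4 states
  pp = 4 states
  rp ∪ pp = 10 states
  (rp ∪ pp)? = 12 states
  q ∪ p ∪ r = 8 states
  (q ∪ p ∪ r)* = 10 states
  (q ∪ p ∪ r)*s = 12 states
  ((q ∪ p ∪ r)*s)* = 14 states
  (rp ∪ pp)? ∪ ((q ∪ p ∪ r)*s)* = 28 states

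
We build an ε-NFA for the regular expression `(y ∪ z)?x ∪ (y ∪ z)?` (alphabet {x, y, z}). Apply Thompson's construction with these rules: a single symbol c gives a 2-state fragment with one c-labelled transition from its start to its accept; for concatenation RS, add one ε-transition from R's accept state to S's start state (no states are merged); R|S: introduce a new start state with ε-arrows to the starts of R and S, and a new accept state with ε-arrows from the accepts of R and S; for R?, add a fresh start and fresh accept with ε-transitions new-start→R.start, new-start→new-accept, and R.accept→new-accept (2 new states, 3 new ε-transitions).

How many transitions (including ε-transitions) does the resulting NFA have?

Building bottom-up:
Each of the 5 symbol leaves contributes 1 transition (1 symbol, 0 ε).
  y ∪ z : 6 transitions (2 symbol, 4 ε)
  (y ∪ z)? : 9 transitions (2 symbol, 7 ε)
  (y ∪ z)?x : 11 transitions (3 symbol, 8 ε)
  y ∪ z : 6 transitions (2 symbol, 4 ε)
  (y ∪ z)? : 9 transitions (2 symbol, 7 ε)
  (y ∪ z)?x ∪ (y ∪ z)? : 24 transitions (5 symbol, 19 ε)

24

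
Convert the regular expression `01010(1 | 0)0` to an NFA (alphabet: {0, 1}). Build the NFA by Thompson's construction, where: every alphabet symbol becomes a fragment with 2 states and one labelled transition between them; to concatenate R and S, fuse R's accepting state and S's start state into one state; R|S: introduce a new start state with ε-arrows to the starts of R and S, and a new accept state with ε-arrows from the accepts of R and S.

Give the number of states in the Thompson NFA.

Bottom-up over the parse tree:
Each of the 8 symbol leaves contributes a 2-state fragment.
  1 | 0 : 6 states
  01010(1 | 0)0 : 12 states

12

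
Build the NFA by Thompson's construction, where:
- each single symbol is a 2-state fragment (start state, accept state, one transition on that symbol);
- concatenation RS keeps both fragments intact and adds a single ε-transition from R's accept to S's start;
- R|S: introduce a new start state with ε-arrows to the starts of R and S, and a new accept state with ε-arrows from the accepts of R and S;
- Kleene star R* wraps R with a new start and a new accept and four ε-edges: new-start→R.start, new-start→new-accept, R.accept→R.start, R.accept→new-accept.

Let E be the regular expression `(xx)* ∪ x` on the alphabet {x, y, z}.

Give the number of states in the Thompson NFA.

Recursing over subexpressions:
Each of the 3 symbol leaves contributes a 2-state fragment.
  xx → 4 states
  (xx)* → 6 states
  (xx)* ∪ x → 10 states

10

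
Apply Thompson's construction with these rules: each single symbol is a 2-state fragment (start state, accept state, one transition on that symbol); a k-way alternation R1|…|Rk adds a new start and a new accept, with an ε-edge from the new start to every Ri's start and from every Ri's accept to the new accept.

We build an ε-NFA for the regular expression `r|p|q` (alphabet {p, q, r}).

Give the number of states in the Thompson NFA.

8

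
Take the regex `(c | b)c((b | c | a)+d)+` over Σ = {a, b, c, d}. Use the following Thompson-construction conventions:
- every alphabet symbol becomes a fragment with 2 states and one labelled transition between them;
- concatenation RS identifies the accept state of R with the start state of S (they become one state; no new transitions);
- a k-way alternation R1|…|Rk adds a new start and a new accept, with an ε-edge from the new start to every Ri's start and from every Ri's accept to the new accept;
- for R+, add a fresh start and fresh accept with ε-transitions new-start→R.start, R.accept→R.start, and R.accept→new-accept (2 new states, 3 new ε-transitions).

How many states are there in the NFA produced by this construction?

19

Recursing over subexpressions:
Each of the 7 symbol leaves contributes a 2-state fragment.
  c | b — 6 states
  b | c | a — 8 states
  (b | c | a)+ — 10 states
  (b | c | a)+d — 11 states
  ((b | c | a)+d)+ — 13 states
  (c | b)c((b | c | a)+d)+ — 19 states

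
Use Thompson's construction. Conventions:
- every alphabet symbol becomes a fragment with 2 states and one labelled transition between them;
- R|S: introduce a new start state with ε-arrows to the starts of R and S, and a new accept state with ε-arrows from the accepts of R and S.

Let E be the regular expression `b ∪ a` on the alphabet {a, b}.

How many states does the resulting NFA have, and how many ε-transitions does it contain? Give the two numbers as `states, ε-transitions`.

Per subexpression:
Each of the 2 symbol leaves contributes 2 states and 0 ε-transitions.
  b ∪ a = 6 states, 4 ε-transitions

6, 4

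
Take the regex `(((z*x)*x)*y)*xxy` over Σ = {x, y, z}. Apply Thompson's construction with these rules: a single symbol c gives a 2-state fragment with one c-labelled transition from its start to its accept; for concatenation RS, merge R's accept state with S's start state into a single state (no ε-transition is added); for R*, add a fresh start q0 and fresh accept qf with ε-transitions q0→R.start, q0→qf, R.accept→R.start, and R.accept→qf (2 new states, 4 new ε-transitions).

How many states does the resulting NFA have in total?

Per subexpression:
Each of the 7 symbol leaves contributes a 2-state fragment.
  z* — 4 states
  z*x — 5 states
  (z*x)* — 7 states
  (z*x)*x — 8 states
  ((z*x)*x)* — 10 states
  ((z*x)*x)*y — 11 states
  (((z*x)*x)*y)* — 13 states
  (((z*x)*x)*y)*xxy — 16 states

16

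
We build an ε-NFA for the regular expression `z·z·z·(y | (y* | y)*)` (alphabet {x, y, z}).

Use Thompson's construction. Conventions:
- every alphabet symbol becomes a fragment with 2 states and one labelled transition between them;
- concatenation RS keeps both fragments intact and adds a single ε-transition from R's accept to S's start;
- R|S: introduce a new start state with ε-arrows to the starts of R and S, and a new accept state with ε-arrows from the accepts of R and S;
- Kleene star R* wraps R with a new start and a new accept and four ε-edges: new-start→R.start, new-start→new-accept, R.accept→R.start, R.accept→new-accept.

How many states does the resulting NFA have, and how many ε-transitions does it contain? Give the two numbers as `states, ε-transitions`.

20, 19

By structural recursion:
Each of the 6 symbol leaves contributes 2 states and 0 ε-transitions.
  y* — 4 states, 4 ε-transitions
  y* | y — 8 states, 8 ε-transitions
  (y* | y)* — 10 states, 12 ε-transitions
  y | (y* | y)* — 14 states, 16 ε-transitions
  z·z·z·(y | (y* | y)*) — 20 states, 19 ε-transitions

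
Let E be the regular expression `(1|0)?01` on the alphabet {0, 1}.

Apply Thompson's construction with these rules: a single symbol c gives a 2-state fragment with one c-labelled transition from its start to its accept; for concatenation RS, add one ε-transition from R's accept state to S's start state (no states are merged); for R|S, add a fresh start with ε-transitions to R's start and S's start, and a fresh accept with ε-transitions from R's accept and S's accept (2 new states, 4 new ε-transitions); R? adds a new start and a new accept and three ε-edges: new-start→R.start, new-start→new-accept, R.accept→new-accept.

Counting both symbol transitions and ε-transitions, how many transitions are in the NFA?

Bottom-up over the parse tree:
Each of the 4 symbol leaves contributes 1 transition (1 symbol, 0 ε).
  1|0 : 6 transitions (2 symbol, 4 ε)
  (1|0)? : 9 transitions (2 symbol, 7 ε)
  (1|0)?01 : 13 transitions (4 symbol, 9 ε)

13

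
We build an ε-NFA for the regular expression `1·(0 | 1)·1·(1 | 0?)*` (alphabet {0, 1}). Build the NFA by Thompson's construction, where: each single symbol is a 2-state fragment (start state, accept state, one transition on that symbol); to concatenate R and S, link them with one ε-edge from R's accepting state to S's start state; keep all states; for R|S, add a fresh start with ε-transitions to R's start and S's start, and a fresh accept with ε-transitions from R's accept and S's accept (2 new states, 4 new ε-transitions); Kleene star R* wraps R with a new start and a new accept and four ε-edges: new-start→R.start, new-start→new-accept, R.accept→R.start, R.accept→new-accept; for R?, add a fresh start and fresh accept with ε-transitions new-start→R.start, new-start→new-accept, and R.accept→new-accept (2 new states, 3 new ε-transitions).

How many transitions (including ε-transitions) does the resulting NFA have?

24

By structural recursion:
Each of the 6 symbol leaves contributes 1 transition (1 symbol, 0 ε).
  0 | 1 — 6 transitions (2 symbol, 4 ε)
  0? — 4 transitions (1 symbol, 3 ε)
  1 | 0? — 9 transitions (2 symbol, 7 ε)
  (1 | 0?)* — 13 transitions (2 symbol, 11 ε)
  1·(0 | 1)·1·(1 | 0?)* — 24 transitions (6 symbol, 18 ε)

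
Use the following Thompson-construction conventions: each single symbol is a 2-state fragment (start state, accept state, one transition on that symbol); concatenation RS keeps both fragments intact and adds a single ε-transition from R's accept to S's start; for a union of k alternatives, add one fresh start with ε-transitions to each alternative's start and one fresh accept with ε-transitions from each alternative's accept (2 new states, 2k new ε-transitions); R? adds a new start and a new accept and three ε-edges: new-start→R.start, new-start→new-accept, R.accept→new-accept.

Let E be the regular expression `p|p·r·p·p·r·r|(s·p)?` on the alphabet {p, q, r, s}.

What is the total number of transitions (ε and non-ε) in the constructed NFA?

By structural recursion:
Each of the 9 symbol leaves contributes 1 transition (1 symbol, 0 ε).
  p·r·p·p·r·r : 11 transitions (6 symbol, 5 ε)
  s·p : 3 transitions (2 symbol, 1 ε)
  (s·p)? : 6 transitions (2 symbol, 4 ε)
  p|p·r·p·p·r·r|(s·p)? : 24 transitions (9 symbol, 15 ε)

24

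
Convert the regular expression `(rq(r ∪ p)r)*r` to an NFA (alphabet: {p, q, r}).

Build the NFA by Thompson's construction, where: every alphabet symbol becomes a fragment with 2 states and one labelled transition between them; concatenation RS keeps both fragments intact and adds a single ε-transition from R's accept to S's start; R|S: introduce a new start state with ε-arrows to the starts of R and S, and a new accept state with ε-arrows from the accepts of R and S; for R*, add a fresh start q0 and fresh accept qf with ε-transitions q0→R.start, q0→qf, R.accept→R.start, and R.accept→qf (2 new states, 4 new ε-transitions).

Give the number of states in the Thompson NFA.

Bottom-up over the parse tree:
Each of the 6 symbol leaves contributes a 2-state fragment.
  r ∪ p → 6 states
  rq(r ∪ p)r → 12 states
  (rq(r ∪ p)r)* → 14 states
  (rq(r ∪ p)r)*r → 16 states

16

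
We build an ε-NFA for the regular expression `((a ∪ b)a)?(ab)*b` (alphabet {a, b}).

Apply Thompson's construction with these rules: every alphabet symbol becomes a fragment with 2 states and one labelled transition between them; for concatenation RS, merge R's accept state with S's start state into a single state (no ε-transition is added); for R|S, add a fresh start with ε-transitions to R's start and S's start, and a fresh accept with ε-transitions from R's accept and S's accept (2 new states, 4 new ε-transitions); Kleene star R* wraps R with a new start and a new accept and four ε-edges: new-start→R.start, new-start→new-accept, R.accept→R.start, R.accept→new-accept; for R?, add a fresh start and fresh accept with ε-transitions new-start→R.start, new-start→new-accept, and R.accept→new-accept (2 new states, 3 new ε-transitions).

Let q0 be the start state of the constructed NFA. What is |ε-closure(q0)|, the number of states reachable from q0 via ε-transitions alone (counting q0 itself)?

7

Let C(F) = |ε-closure(F.start)| within fragment F, and note whether F accepts ε. Symbol fragments have C = 1 and do not accept ε. Then:
  a ∪ b — new start ε-reaches every alternative's start; none of them accept ε, so the new accept is not reached: C = 1 + 1 + 1 = 3
  (a ∪ b)a — same as the first factor's closure: C = 3
  ((a ∪ b)a)? — C = 1 (new start) + 3 (body) + 1 (new accept, via ε) = 5
  ab — same as the first factor's closure: C = 1
  (ab)* — C = 1 (new start) + 1 (body) + 1 (new accept) = 3
  ((a ∪ b)a)?(ab)*b — C = 5 + (3−1) + (1−1) = 7 (closure spills across the concat boundary because the left factor accepts ε)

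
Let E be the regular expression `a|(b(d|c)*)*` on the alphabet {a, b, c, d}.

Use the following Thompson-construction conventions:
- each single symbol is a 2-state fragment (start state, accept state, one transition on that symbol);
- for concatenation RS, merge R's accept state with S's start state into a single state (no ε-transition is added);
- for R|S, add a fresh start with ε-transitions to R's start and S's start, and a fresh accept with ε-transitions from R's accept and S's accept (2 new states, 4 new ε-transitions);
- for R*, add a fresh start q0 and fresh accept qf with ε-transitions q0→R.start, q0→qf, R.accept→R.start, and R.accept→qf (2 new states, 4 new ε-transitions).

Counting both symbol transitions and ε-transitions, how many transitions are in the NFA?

20

Per subexpression:
Each of the 4 symbol leaves contributes 1 transition (1 symbol, 0 ε).
  d|c → 6 transitions (2 symbol, 4 ε)
  (d|c)* → 10 transitions (2 symbol, 8 ε)
  b(d|c)* → 11 transitions (3 symbol, 8 ε)
  (b(d|c)*)* → 15 transitions (3 symbol, 12 ε)
  a|(b(d|c)*)* → 20 transitions (4 symbol, 16 ε)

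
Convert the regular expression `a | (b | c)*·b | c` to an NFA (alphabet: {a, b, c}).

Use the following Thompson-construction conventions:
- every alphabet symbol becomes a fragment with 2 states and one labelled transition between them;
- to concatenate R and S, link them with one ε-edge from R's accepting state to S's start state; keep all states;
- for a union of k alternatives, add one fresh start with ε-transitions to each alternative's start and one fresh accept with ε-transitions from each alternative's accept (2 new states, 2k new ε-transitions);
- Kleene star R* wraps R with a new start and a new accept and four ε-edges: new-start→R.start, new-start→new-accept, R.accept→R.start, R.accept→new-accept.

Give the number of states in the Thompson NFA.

By structural recursion:
Each of the 5 symbol leaves contributes a 2-state fragment.
  b | c = 6 states
  (b | c)* = 8 states
  (b | c)*·b = 10 states
  a | (b | c)*·b | c = 16 states

16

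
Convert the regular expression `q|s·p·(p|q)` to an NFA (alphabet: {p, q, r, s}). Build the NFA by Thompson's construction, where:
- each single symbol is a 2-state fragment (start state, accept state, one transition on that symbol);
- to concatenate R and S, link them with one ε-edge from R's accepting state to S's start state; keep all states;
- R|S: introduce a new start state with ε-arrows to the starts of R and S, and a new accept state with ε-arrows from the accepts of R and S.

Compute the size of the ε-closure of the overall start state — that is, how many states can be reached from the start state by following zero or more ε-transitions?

3

Let C(F) = |ε-closure(F.start)| within fragment F, and note whether F accepts ε. Symbol fragments have C = 1 and do not accept ε. Then:
  p|q — new start ε-reaches every alternative's start; none of them accept ε, so the new accept is not reached: |ε-closure| = 1 + 1 + 1 = 3
  s·p·(p|q) — |ε-closure| equals the left operand's closure size = 1 (its accept is not ε-reachable, so the closure stops there)
  q|s·p·(p|q) — |ε-closure| = 1 + 1 + 1 = 3 (the new accept is not ε-reachable since no branch accepts ε)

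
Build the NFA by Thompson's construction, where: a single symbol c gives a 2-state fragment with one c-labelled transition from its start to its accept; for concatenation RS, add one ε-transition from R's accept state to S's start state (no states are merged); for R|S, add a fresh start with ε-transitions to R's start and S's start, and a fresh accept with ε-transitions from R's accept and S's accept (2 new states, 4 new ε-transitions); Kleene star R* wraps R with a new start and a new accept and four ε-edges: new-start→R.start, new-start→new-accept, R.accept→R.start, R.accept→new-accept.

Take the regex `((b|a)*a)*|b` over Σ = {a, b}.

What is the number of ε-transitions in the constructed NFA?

17

Bottom-up over the parse tree:
Each of the 4 symbol leaves contributes 0 ε-transitions.
  b|a — 4 ε-transitions
  (b|a)* — 8 ε-transitions
  (b|a)*a — 9 ε-transitions
  ((b|a)*a)* — 13 ε-transitions
  ((b|a)*a)*|b — 17 ε-transitions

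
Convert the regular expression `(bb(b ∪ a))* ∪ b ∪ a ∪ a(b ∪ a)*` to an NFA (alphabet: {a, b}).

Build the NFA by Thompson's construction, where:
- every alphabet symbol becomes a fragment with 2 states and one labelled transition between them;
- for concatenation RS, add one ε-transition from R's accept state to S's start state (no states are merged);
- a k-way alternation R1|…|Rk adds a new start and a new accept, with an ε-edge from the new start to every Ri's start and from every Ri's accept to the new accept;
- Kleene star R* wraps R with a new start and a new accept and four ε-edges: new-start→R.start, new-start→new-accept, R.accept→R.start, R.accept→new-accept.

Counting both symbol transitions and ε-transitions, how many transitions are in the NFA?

36

Recursing over subexpressions:
Each of the 9 symbol leaves contributes 1 transition (1 symbol, 0 ε).
  b ∪ a = 6 transitions (2 symbol, 4 ε)
  bb(b ∪ a) = 10 transitions (4 symbol, 6 ε)
  (bb(b ∪ a))* = 14 transitions (4 symbol, 10 ε)
  b ∪ a = 6 transitions (2 symbol, 4 ε)
  (b ∪ a)* = 10 transitions (2 symbol, 8 ε)
  a(b ∪ a)* = 12 transitions (3 symbol, 9 ε)
  (bb(b ∪ a))* ∪ b ∪ a ∪ a(b ∪ a)* = 36 transitions (9 symbol, 27 ε)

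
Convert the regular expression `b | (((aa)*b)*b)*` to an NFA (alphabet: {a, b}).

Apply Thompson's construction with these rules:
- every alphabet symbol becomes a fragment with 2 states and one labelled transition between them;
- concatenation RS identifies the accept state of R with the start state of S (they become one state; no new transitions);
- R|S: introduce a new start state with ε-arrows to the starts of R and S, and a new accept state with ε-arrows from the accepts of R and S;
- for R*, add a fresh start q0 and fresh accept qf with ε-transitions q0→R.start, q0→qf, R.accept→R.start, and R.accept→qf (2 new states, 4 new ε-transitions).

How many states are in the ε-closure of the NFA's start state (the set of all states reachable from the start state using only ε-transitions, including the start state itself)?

10

Work bottom-up. For each fragment F, track |ε-closure(F.start)| and whether F's accept lies in that closure (i.e. whether F accepts ε). A single-symbol fragment has closure size 1 and does not accept ε.
  aa : C equals the left operand's closure size = 1 (its accept is not ε-reachable, so the closure stops there)
  (aa)* : new start has ε-edges to the inner start and to the new accept, so C = 2 + 1 = 3
  (aa)*b : C = 3 + (1−1) = 3 (closure spills across the concat boundary because the left factor accepts ε)
  ((aa)*b)* : C = 1 (new start) + 3 (body) + 1 (new accept) = 5
  ((aa)*b)*b : C = 5 + (1−1) = 5 (closure spills across the concat boundary because the left factor accepts ε)
  (((aa)*b)*b)* : new start has ε-edges to the inner start and to the new accept, so C = 2 + 5 = 7
  b | (((aa)*b)*b)* : C = 1 (new start) + (1 + 7) + 1 (new accept, since some branch ε-reaches its own accept) = 10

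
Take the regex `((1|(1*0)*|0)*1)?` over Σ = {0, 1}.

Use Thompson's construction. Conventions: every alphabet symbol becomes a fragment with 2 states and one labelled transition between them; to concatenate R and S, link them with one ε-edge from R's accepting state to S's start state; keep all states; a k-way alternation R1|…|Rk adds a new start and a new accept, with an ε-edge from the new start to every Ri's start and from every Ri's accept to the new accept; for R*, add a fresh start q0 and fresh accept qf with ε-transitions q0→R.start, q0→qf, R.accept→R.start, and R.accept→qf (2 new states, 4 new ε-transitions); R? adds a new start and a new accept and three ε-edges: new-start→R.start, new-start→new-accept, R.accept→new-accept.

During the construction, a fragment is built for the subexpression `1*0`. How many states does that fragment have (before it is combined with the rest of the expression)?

6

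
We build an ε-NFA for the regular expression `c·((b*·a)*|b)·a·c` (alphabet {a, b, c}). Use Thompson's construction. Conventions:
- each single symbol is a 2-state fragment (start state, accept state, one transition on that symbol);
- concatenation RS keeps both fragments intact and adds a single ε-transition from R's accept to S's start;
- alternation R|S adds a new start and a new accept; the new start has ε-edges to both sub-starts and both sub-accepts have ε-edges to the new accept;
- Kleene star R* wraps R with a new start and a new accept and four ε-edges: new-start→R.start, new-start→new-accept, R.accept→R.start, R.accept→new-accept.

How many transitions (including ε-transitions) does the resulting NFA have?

22

Recursing over subexpressions:
Each of the 6 symbol leaves contributes 1 transition (1 symbol, 0 ε).
  b* → 5 transitions (1 symbol, 4 ε)
  b*·a → 7 transitions (2 symbol, 5 ε)
  (b*·a)* → 11 transitions (2 symbol, 9 ε)
  (b*·a)*|b → 16 transitions (3 symbol, 13 ε)
  c·((b*·a)*|b)·a·c → 22 transitions (6 symbol, 16 ε)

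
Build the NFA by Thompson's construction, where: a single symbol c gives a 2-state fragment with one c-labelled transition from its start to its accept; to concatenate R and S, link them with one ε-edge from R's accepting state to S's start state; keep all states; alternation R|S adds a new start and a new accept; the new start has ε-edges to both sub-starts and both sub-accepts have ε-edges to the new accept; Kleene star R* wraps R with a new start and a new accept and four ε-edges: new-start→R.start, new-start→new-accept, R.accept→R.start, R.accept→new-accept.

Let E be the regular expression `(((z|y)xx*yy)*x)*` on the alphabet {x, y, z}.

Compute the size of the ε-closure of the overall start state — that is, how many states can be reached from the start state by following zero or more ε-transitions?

8

Work bottom-up. For each fragment F, track |ε-closure(F.start)| and whether F's accept lies in that closure (i.e. whether F accepts ε). A single-symbol fragment has closure size 1 and does not accept ε.
  z|y — new start ε-reaches every alternative's start; none of them accept ε, so the new accept is not reached: C = 1 + 1 + 1 = 3
  x* — new start has ε-edges to the inner start and to the new accept, so C = 2 + 1 = 3
  (z|y)xx*yy — C equals the left operand's closure size = 3 (its accept is not ε-reachable, so the closure stops there)
  ((z|y)xx*yy)* — the star's fresh start ε-reaches both the body's start and the fresh accept: C = 2 + 3 = 5
  ((z|y)xx*yy)*x — the left operand accepts ε, so the closure extends into the next operand (via the concat ε-link); C = 5 + 1 = 6
  (((z|y)xx*yy)*x)* — the star's fresh start ε-reaches both the body's start and the fresh accept: C = 2 + 6 = 8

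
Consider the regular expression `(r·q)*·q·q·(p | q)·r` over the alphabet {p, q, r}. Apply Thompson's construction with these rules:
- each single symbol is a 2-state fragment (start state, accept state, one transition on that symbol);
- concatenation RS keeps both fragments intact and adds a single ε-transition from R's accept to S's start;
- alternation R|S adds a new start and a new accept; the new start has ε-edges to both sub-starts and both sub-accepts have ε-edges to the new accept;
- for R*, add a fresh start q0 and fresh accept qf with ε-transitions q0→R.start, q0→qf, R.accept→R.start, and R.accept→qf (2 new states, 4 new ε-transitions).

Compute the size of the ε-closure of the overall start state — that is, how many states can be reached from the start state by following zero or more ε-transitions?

Compute the ε-closure size of each fragment's start state recursively; a symbol fragment's start has no outgoing ε-edge, so its closure is just itself (size 1).
  r·q : same as the first factor's closure: C = 1
  (r·q)* : the star's fresh start ε-reaches both the body's start and the fresh accept: C = 2 + 1 = 3
  p | q : C = 1 + 1 + 1 = 3 (the new accept is not ε-reachable since no branch accepts ε)
  (r·q)*·q·q·(p | q)·r : the left operand accepts ε, so the closure extends into the next operand (via the concat ε-link); C = 3 + 1 = 4

4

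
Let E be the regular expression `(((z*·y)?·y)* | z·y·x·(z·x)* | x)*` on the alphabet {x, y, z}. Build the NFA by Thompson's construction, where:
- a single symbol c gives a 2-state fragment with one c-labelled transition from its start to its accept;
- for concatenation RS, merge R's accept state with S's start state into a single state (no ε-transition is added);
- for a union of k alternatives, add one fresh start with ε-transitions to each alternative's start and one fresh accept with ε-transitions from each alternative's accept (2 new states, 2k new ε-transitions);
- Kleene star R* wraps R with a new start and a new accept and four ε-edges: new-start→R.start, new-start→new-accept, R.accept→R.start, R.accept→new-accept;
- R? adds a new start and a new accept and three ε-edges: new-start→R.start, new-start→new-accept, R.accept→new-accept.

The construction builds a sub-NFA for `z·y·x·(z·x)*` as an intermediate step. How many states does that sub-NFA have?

8

Fragment for `z·y·x·(z·x)*`:
Each of the 5 symbol leaves contributes a 2-state fragment.
  z·x — 3 states
  (z·x)* — 5 states
  z·y·x·(z·x)* — 8 states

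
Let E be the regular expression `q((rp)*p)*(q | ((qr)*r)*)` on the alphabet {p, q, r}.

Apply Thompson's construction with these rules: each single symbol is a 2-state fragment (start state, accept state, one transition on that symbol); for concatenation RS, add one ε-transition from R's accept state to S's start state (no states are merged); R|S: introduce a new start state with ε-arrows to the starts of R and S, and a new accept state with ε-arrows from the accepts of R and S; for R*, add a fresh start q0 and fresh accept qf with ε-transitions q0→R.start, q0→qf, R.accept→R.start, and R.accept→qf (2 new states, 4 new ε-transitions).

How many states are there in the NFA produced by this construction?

Per subexpression:
Each of the 8 symbol leaves contributes a 2-state fragment.
  rp = 4 states
  (rp)* = 6 states
  (rp)*p = 8 states
  ((rp)*p)* = 10 states
  qr = 4 states
  (qr)* = 6 states
  (qr)*r = 8 states
  ((qr)*r)* = 10 states
  q | ((qr)*r)* = 14 states
  q((rp)*p)*(q | ((qr)*r)*) = 26 states

26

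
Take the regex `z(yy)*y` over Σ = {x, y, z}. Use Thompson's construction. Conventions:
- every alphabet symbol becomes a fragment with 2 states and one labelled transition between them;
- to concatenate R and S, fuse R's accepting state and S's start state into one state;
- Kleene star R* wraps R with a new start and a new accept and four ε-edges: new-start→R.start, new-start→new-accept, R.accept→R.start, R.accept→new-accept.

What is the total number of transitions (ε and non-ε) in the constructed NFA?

By structural recursion:
Each of the 4 symbol leaves contributes 1 transition (1 symbol, 0 ε).
  yy : 2 transitions (2 symbol, 0 ε)
  (yy)* : 6 transitions (2 symbol, 4 ε)
  z(yy)*y : 8 transitions (4 symbol, 4 ε)

8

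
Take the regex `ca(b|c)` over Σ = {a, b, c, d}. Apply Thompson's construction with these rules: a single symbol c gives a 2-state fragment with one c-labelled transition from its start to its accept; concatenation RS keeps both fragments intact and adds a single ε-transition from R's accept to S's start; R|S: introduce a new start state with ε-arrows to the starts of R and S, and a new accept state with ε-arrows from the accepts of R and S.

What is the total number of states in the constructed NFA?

10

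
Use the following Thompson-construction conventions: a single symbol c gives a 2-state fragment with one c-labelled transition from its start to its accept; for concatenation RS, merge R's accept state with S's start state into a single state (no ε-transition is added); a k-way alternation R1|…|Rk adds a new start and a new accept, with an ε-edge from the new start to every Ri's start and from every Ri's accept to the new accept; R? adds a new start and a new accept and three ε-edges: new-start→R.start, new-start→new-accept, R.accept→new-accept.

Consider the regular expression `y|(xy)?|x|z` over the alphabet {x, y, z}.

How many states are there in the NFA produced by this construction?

13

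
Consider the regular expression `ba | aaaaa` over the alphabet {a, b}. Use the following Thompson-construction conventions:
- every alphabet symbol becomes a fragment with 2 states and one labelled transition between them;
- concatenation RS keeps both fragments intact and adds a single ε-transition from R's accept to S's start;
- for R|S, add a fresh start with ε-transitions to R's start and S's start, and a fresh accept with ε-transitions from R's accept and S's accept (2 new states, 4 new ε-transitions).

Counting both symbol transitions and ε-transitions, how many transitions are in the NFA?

16

Building bottom-up:
Each of the 7 symbol leaves contributes 1 transition (1 symbol, 0 ε).
  ba : 3 transitions (2 symbol, 1 ε)
  aaaaa : 9 transitions (5 symbol, 4 ε)
  ba | aaaaa : 16 transitions (7 symbol, 9 ε)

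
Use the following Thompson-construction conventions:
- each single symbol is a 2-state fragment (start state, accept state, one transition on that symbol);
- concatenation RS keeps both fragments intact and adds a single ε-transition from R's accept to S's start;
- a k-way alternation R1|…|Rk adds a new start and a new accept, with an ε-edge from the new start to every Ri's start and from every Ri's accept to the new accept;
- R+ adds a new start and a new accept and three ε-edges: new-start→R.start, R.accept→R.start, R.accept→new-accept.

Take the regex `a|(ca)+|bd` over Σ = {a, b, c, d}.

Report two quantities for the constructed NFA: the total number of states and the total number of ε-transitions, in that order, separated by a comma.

14, 11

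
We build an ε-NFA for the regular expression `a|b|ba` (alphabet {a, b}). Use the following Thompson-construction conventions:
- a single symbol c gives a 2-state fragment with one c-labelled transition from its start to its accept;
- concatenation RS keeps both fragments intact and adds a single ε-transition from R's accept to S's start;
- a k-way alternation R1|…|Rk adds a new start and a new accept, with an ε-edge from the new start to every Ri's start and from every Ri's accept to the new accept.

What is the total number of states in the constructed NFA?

10

Bottom-up over the parse tree:
Each of the 4 symbol leaves contributes a 2-state fragment.
  ba → 4 states
  a|b|ba → 10 states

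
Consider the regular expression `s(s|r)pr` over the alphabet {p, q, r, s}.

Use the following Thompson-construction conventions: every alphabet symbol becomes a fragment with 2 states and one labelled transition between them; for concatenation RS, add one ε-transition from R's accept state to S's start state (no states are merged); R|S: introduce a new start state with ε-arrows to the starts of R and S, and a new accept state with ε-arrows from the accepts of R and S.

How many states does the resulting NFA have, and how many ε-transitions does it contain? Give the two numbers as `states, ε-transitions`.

Building bottom-up:
Each of the 5 symbol leaves contributes 2 states and 0 ε-transitions.
  s|r — 6 states, 4 ε-transitions
  s(s|r)pr — 12 states, 7 ε-transitions

12, 7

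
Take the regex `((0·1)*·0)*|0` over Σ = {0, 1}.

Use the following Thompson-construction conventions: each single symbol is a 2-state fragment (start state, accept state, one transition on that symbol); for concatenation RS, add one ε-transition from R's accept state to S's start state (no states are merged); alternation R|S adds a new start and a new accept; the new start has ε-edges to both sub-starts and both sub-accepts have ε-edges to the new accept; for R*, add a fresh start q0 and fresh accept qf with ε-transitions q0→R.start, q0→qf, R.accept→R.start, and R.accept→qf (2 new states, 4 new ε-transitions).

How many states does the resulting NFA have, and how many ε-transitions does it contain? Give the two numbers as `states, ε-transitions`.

14, 14

Building bottom-up:
Each of the 4 symbol leaves contributes 2 states and 0 ε-transitions.
  0·1 — 4 states, 1 ε-transition
  (0·1)* — 6 states, 5 ε-transitions
  (0·1)*·0 — 8 states, 6 ε-transitions
  ((0·1)*·0)* — 10 states, 10 ε-transitions
  ((0·1)*·0)*|0 — 14 states, 14 ε-transitions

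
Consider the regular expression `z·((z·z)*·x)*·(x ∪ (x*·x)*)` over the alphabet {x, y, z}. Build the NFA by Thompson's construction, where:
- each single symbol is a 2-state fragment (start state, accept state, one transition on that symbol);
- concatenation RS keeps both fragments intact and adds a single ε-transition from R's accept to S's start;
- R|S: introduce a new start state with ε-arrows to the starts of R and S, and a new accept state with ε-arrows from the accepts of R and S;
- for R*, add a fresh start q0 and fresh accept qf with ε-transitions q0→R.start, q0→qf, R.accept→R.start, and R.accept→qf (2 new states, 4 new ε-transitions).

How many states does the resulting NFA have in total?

Building bottom-up:
Each of the 7 symbol leaves contributes a 2-state fragment.
  z·z → 4 states
  (z·z)* → 6 states
  (z·z)*·x → 8 states
  ((z·z)*·x)* → 10 states
  x* → 4 states
  x*·x → 6 states
  (x*·x)* → 8 states
  x ∪ (x*·x)* → 12 states
  z·((z·z)*·x)*·(x ∪ (x*·x)*) → 24 states

24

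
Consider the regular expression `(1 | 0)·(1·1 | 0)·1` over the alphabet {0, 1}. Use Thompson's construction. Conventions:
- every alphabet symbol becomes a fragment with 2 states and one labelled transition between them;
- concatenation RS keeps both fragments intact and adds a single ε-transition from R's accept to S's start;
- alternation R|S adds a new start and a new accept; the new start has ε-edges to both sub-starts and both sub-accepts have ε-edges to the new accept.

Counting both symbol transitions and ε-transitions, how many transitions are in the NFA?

17

By structural recursion:
Each of the 6 symbol leaves contributes 1 transition (1 symbol, 0 ε).
  1 | 0 — 6 transitions (2 symbol, 4 ε)
  1·1 — 3 transitions (2 symbol, 1 ε)
  1·1 | 0 — 8 transitions (3 symbol, 5 ε)
  (1 | 0)·(1·1 | 0)·1 — 17 transitions (6 symbol, 11 ε)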